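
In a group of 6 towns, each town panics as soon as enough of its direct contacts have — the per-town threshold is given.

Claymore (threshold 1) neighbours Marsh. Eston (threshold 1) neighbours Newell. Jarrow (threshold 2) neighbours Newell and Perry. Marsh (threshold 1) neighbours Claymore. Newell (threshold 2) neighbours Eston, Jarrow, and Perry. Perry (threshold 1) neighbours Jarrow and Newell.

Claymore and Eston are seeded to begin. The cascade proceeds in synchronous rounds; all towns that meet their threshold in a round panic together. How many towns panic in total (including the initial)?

Round 1 — Claymore, Eston panic (initial).
Round 2 — checking thresholds:
  Marsh: 1 of 1 neighbours ≥ 1, panics.
  Newell: 1 of 3 neighbours < 2, not yet.
Round 3 — no new panics; cascade stops.

3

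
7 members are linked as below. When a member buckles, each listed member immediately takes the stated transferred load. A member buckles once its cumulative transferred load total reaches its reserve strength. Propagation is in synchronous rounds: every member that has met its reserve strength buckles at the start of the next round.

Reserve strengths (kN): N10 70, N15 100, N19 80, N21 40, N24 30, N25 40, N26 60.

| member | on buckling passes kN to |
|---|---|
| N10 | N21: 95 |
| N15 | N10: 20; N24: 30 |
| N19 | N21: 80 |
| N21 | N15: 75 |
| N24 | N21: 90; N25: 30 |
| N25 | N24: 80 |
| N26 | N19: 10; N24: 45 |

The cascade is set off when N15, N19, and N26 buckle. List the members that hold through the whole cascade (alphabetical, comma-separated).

N10, N25

Round 1 — N15, N19, N26 buckle (initial).
  N10: +20 → 20 < 70
  N21: +80 → 80 ≥ 40
  N24: +30+45 → 75 ≥ 30
Round 2 — N21, N24 buckle.
  N25: +30 → 30 < 40
No further bucklings.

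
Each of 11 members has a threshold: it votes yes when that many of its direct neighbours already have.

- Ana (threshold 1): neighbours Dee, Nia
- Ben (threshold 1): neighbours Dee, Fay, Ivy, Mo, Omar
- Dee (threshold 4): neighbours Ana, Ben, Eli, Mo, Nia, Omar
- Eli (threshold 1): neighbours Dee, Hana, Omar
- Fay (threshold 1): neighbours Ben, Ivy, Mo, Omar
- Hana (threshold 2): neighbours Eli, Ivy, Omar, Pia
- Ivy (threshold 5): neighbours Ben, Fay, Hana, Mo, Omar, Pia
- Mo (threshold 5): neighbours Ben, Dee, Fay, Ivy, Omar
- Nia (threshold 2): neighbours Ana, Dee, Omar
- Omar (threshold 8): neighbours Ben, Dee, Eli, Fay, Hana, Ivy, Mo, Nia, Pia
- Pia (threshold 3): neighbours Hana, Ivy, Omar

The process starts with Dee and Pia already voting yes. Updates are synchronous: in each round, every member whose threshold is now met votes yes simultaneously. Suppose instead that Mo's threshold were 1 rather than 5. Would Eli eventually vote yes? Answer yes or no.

yes

With Mo's threshold at 1:
Round 1 — Dee, Pia vote yes (initial).
Round 2 — checking thresholds:
  Ana: 1 of 2 neighbours ≥ 1, votes yes.
  Ben: 1 of 5 neighbours ≥ 1, votes yes.
  Eli: 1 of 3 neighbours ≥ 1, votes yes.
  Hana: 1 of 4 neighbours < 2, below threshold.
  Ivy: 1 of 6 neighbours < 5, below threshold.
  Mo: 1 of 5 neighbours ≥ 1, votes yes.
  Nia: 1 of 3 neighbours < 2, below threshold.
  Omar: 2 of 9 neighbours < 8, below threshold.
Round 3 — checking thresholds:
  Fay: 2 of 4 neighbours ≥ 1, votes yes.
  Hana: 2 of 4 neighbours ≥ 2, votes yes.
  Ivy: 3 of 6 neighbours < 5, below threshold.
  Nia: 2 of 3 neighbours ≥ 2, votes yes.
  Omar: 5 of 9 neighbours < 8, below threshold.
Round 4 — checking thresholds:
  Ivy: 5 of 6 neighbours ≥ 5, votes yes.
  Omar: 8 of 9 neighbours ≥ 8, votes yes.
Round 5 — no new yes votes; cascade stops.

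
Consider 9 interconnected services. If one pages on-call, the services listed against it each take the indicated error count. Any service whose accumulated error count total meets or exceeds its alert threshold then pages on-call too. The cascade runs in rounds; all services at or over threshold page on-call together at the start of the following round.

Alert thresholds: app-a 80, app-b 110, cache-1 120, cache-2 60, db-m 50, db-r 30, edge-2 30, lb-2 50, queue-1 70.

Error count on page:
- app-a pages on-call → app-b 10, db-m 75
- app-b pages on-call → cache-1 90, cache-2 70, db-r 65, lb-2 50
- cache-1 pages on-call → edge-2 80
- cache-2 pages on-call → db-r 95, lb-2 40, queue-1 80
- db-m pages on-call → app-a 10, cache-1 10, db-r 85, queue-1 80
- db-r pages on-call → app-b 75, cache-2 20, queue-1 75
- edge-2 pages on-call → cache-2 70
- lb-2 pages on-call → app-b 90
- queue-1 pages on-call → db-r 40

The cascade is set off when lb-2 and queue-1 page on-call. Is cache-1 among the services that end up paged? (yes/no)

no

Round 1 — lb-2, queue-1 page on-call (initial).
  app-b: +90 → 90 < 110
  db-r: +40 → 40 ≥ 30
Round 2 — db-r pages on-call.
  app-b: +75 → 165 ≥ 110
  cache-2: +20 → 20 < 60
Round 3 — app-b pages on-call.
  cache-1: +90 → 90 < 120
  cache-2: +70 → 90 ≥ 60
Round 4 — cache-2 pages on-call.
No further pages.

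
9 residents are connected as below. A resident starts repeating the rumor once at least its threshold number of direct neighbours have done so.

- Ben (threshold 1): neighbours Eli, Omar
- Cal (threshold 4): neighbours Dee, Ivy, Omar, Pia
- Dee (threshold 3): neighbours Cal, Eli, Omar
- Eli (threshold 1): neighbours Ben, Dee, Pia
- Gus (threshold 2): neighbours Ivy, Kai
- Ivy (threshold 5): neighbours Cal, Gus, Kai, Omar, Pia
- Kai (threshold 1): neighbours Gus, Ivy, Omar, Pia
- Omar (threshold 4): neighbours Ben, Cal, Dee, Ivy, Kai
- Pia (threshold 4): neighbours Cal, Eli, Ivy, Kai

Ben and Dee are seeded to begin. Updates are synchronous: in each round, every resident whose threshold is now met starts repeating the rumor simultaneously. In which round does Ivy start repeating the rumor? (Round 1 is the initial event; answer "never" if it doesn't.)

never

Round 1 — Ben, Dee start repeating the rumor (initial).
Round 2 — checking thresholds:
  Cal: 1 of 4 neighbours < 4, holds.
  Eli: 2 of 3 neighbours ≥ 1, starts repeating the rumor.
  Omar: 2 of 5 neighbours < 4, holds.
Round 3 — no new spreads; cascade stops.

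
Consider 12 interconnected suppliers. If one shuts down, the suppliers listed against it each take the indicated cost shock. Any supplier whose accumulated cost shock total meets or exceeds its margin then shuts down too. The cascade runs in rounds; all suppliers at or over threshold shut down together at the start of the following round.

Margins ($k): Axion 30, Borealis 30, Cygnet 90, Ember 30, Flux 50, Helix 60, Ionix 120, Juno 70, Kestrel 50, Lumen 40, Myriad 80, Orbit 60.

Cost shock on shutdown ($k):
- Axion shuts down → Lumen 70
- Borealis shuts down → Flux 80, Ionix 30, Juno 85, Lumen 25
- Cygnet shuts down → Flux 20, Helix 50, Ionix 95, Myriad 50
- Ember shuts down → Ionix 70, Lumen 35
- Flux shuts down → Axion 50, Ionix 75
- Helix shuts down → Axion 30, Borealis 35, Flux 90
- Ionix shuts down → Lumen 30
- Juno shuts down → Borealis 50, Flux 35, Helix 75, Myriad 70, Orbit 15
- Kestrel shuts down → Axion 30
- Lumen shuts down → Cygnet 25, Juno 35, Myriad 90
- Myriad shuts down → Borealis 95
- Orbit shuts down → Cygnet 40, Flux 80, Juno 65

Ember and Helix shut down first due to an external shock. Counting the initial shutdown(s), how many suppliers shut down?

Round 1 — Ember, Helix shut down (initial).
  Axion: +30 → 30 ≥ 30
  Borealis: +35 → 35 ≥ 30
  Flux: +90 → 90 ≥ 50
  Ionix: +70 → 70 < 120
  Lumen: +35 → 35 < 40
Round 2 — Axion, Borealis, Flux shut down.
  Ionix: +30+75 → 175 ≥ 120
  Juno: +85 → 85 ≥ 70
  Lumen: +70+25 → 130 ≥ 40
Round 3 — Ionix, Juno, Lumen shut down.
  Cygnet: +25 → 25 < 90
  Myriad: +70+90 → 160 ≥ 80
  Orbit: +15 → 15 < 60
Round 4 — Myriad shuts down.
No further shutdowns.

9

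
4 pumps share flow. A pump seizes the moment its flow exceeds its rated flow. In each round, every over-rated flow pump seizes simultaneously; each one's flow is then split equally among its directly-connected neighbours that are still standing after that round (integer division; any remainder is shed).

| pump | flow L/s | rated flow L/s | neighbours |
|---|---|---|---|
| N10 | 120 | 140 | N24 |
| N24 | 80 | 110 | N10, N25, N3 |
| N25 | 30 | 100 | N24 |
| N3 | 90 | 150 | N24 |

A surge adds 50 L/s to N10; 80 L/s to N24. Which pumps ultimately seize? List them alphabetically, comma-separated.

N10, N24, N25, N3

Round 1 — N10 at 170 > 140; N24 at 160 > 110. N10, N24 seize.
  N10 sheds 170 L/s: no online neighbours, lost.
  N24 sheds 160 L/s to N25, N3: 80 each.
    N25: 30+80 = 110 > 100
    N3: 90+80 = 170 > 150
Round 2 — N25, N3 seize.
  N25 sheds 110 L/s: no online neighbours, lost.
  N3 sheds 170 L/s: no online neighbours, lost.
No further seizures.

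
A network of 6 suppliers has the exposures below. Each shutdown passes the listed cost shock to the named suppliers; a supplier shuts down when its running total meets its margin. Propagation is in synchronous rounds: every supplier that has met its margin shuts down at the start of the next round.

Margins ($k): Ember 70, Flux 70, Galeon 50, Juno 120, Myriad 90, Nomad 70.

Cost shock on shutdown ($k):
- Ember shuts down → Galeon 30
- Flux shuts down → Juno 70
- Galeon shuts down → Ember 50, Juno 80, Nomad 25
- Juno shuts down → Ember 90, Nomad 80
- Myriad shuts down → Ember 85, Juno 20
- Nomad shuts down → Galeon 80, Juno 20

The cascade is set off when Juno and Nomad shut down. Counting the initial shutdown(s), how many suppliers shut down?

4

Round 1 — Juno, Nomad shut down (initial).
  Ember: +90 → 90 ≥ 70
  Galeon: +80 → 80 ≥ 50
Round 2 — Ember, Galeon shut down.
No further shutdowns.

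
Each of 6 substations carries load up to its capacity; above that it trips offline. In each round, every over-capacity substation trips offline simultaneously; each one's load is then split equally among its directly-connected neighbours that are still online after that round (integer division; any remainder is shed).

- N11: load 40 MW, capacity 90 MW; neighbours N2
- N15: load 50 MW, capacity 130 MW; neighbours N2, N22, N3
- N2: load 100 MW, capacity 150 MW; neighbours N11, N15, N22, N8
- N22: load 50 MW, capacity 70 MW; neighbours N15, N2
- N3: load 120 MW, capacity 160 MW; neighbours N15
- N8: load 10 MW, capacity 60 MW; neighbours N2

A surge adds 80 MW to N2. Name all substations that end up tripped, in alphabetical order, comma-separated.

N15, N2, N22, N3

Round 1 — N2 at 180 > 150. N2 trips offline.
  N2 sheds 180 MW to N11, N15, N22, N8: 45 each.
    N11: 40+45 = 85 ≤ 90
    N15: 50+45 = 95 ≤ 130
    N22: 50+45 = 95 > 70
    N8: 10+45 = 55 ≤ 60
Round 2 — N22 trips offline.
  N22 sheds 95 MW to N15: 95 each.
    N15: 95+95 = 190 > 130
Round 3 — N15 trips offline.
  N15 sheds 190 MW to N3: 190 each.
    N3: 120+190 = 310 > 160
Round 4 — N3 trips offline.
  N3 sheds 310 MW: no online neighbours, lost.
No further trips.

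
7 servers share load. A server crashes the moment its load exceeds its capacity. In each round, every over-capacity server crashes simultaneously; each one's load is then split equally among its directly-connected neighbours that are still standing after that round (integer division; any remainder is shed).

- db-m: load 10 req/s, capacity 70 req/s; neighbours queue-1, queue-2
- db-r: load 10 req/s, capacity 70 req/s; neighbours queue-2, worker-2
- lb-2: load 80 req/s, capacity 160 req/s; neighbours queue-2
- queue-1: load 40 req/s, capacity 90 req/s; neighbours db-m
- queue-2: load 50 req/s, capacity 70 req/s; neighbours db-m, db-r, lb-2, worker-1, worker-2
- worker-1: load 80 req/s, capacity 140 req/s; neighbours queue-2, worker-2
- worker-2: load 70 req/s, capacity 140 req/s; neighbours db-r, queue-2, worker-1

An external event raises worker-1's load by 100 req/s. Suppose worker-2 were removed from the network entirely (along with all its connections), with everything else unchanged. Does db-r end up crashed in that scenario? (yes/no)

yes

With worker-2 removed:
Round 1 — worker-1 at 180 > 140. worker-1 crashes.
  worker-1 sheds 180 req/s to queue-2: 180 each.
    queue-2: 50+180 = 230 > 70
Round 2 — queue-2 crashes.
  queue-2 sheds 230 req/s to db-m, db-r, lb-2: 76 each (2 lost).
    db-m: 10+76 = 86 > 70
    db-r: 10+76 = 86 > 70
    lb-2: 80+76 = 156 ≤ 160
Round 3 — db-m, db-r crash.
  db-m sheds 86 req/s to queue-1: 86 each.
    queue-1: 40+86 = 126 > 90
  db-r sheds 86 req/s: no online neighbours, lost.
Round 4 — queue-1 crashes.
  queue-1 sheds 126 req/s: no online neighbours, lost.
No further crashes.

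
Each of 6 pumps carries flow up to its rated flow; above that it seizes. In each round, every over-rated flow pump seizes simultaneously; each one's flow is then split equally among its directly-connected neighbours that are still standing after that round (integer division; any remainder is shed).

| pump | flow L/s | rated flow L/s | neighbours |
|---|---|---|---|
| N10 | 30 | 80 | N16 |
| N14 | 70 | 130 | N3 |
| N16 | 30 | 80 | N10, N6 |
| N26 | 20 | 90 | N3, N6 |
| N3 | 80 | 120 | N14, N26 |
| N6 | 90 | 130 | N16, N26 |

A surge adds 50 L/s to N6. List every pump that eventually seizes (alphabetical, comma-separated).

N10, N16, N6

Round 1 — N6 at 140 > 130. N6 seizes.
  N6 sheds 140 L/s to N16, N26: 70 each.
    N16: 30+70 = 100 > 80
    N26: 20+70 = 90 ≤ 90
Round 2 — N16 seizes.
  N16 sheds 100 L/s to N10: 100 each.
    N10: 30+100 = 130 > 80
Round 3 — N10 seizes.
  N10 sheds 130 L/s: no online neighbours, lost.
No further seizures.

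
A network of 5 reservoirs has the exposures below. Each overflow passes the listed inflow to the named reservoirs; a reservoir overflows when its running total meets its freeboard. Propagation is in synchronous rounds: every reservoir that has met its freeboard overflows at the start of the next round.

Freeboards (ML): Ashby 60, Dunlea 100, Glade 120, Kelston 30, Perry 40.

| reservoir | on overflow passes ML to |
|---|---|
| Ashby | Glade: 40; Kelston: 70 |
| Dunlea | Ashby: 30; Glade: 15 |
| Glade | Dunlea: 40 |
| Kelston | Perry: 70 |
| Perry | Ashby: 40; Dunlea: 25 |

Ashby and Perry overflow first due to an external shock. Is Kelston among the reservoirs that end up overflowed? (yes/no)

yes

Round 1 — Ashby, Perry overflow (initial).
  Dunlea: +25 → 25 < 100
  Glade: +40 → 40 < 120
  Kelston: +70 → 70 ≥ 30
Round 2 — Kelston overflows.
No further overflows.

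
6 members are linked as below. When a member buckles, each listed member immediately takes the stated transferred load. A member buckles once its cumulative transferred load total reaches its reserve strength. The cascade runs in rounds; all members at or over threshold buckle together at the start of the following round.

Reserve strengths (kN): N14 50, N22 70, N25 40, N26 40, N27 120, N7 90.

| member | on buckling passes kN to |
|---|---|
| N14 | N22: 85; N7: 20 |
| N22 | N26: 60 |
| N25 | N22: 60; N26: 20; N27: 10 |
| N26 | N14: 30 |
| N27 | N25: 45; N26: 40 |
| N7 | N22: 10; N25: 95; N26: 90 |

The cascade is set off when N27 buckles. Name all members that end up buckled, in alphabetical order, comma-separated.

N25, N26, N27

Round 1 — N27 buckles (initial).
  N25: +45 → 45 ≥ 40
  N26: +40 → 40 ≥ 40
Round 2 — N25, N26 buckle.
  N14: +30 → 30 < 50
  N22: +60 → 60 < 70
No further bucklings.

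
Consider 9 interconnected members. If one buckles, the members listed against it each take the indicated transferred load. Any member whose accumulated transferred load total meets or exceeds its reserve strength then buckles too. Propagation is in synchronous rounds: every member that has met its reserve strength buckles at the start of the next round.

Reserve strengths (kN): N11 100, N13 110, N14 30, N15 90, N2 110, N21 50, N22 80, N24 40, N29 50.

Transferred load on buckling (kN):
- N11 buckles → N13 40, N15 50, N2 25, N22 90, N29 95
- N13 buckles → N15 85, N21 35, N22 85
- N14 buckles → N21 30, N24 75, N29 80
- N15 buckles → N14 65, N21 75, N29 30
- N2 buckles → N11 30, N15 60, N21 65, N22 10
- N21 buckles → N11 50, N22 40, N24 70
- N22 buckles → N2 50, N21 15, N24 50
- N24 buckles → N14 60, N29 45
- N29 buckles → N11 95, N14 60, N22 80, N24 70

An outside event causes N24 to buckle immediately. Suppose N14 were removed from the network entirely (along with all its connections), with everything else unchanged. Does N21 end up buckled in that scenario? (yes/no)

no

With N14 removed:
Round 1 — N24 buckles (initial).
  N29: +45 → 45 < 50
No further bucklings.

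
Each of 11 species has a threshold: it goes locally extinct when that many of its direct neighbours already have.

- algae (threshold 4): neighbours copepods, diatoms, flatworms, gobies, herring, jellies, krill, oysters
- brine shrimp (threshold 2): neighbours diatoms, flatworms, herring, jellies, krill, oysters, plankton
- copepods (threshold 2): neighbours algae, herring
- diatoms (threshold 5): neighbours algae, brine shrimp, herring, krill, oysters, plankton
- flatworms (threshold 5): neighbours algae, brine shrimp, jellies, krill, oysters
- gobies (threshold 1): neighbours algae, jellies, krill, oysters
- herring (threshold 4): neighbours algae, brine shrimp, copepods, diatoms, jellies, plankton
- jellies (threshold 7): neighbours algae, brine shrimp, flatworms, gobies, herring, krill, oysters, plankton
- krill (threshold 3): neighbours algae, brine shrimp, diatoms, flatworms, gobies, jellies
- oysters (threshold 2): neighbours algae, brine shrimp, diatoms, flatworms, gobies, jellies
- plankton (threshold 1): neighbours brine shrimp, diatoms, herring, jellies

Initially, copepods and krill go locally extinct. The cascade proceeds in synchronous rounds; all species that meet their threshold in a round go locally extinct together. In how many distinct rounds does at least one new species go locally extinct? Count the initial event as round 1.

2

Round 1 — copepods, krill go locally extinct (initial).
Round 2 — checking thresholds:
  algae: 2 of 8 neighbours < 4, not yet.
  brine shrimp: 1 of 7 neighbours < 2, not yet.
  diatoms: 1 of 6 neighbours < 5, not yet.
  flatworms: 1 of 5 neighbours < 5, not yet.
  gobies: 1 of 4 neighbours ≥ 1, goes locally extinct.
  herring: 1 of 6 neighbours < 4, not yet.
  jellies: 1 of 8 neighbours < 7, not yet.
Round 3 — no new extinctions; cascade stops.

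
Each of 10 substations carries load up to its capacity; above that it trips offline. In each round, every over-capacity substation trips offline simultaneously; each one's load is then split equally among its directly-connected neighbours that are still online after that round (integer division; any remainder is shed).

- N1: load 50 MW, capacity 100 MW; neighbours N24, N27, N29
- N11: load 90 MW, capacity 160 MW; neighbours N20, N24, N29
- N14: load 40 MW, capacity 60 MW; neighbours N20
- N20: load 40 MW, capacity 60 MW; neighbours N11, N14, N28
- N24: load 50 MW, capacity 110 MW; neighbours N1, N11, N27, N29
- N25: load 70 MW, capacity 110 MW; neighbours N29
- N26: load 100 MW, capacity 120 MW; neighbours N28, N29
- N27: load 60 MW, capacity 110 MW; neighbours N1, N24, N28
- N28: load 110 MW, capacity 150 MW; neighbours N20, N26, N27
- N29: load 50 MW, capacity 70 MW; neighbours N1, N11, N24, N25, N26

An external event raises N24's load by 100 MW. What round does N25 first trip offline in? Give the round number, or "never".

never

Round 1 — N24 at 150 > 110. N24 trips offline.
  N24 sheds 150 MW to N1, N11, N27, N29: 37 each (2 lost).
    N1: 50+37 = 87 ≤ 100
    N11: 90+37 = 127 ≤ 160
    N27: 60+37 = 97 ≤ 110
    N29: 50+37 = 87 > 70
Round 2 — N29 trips offline.
  N29 sheds 87 MW to N1, N11, N25, N26: 21 each (3 lost).
    N1: 87+21 = 108 > 100
    N11: 127+21 = 148 ≤ 160
    N25: 70+21 = 91 ≤ 110
    N26: 100+21 = 121 > 120
Round 3 — N1, N26 trip offline.
  N1 sheds 108 MW to N27: 108 each.
    N27: 97+108 = 205 > 110
  N26 sheds 121 MW to N28: 121 each.
    N28: 110+121 = 231 > 150
Round 4 — N27, N28 trip offline.
  N27 sheds 205 MW: no online neighbours, lost.
  N28 sheds 231 MW to N20: 231 each.
    N20: 40+231 = 271 > 60
Round 5 — N20 trips offline.
  N20 sheds 271 MW to N11, N14: 135 each (1 lost).
    N11: 148+135 = 283 > 160
    N14: 40+135 = 175 > 60
Round 6 — N11, N14 trip offline.
  N11 sheds 283 MW: no online neighbours, lost.
  N14 sheds 175 MW: no online neighbours, lost.
No further trips.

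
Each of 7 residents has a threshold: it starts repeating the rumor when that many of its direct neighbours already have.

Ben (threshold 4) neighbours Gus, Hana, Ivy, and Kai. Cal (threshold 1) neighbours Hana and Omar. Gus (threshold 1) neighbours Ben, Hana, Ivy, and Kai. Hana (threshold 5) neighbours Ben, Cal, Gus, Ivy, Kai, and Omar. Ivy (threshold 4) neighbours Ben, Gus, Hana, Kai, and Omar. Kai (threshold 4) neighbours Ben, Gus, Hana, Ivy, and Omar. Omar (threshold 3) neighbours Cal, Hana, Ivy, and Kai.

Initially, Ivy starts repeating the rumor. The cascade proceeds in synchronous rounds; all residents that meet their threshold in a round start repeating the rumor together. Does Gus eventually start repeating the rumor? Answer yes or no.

yes

Round 1 — Ivy starts repeating the rumor (initial).
Round 2 — checking thresholds:
  Ben: 1 of 4 neighbours < 4, not yet.
  Gus: 1 of 4 neighbours ≥ 1, starts repeating the rumor.
  Hana: 1 of 6 neighbours < 5, not yet.
  Kai: 1 of 5 neighbours < 4, not yet.
  Omar: 1 of 4 neighbours < 3, not yet.
Round 3 — no new spreads; cascade stops.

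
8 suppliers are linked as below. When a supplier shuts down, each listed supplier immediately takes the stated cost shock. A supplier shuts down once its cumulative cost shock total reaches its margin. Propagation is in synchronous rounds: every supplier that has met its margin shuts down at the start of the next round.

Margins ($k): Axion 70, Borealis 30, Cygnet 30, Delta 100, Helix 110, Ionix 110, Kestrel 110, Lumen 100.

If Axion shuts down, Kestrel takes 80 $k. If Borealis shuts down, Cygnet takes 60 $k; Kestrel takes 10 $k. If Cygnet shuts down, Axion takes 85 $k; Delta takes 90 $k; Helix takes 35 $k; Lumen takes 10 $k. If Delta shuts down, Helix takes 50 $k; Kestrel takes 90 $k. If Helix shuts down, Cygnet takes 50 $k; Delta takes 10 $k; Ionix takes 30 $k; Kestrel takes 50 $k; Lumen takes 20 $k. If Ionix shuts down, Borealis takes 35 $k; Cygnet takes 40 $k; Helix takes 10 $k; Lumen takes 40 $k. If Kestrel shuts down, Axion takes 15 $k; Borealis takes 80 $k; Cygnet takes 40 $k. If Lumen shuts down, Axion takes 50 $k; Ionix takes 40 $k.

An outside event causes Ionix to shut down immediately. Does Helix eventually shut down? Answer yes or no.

no

Round 1 — Ionix shuts down (initial).
  Borealis: +35 → 35 ≥ 30
  Cygnet: +40 → 40 ≥ 30
  Helix: +10 → 10 < 110
  Lumen: +40 → 40 < 100
Round 2 — Borealis, Cygnet shut down.
  Axion: +85 → 85 ≥ 70
  Delta: +90 → 90 < 100
  Helix: +35 → 45 < 110
  Kestrel: +10 → 10 < 110
  Lumen: +10 → 50 < 100
Round 3 — Axion shuts down.
  Kestrel: +80 → 90 < 110
No further shutdowns.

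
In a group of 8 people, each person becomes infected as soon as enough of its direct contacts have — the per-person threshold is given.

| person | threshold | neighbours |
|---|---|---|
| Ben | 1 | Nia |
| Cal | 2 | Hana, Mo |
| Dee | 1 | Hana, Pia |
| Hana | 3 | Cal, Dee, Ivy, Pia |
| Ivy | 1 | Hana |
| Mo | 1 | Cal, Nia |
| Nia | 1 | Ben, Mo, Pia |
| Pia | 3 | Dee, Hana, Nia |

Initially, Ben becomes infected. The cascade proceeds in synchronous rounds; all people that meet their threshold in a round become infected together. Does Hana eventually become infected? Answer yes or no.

Round 1 — Ben becomes infected (initial).
Round 2 — checking thresholds:
  Nia: 1 of 3 neighbours ≥ 1, becomes infected.
Round 3 — checking thresholds:
  Mo: 1 of 2 neighbours ≥ 1, becomes infected.
  Pia: 1 of 3 neighbours < 3, holds.
Round 4 — no new infections; cascade stops.

no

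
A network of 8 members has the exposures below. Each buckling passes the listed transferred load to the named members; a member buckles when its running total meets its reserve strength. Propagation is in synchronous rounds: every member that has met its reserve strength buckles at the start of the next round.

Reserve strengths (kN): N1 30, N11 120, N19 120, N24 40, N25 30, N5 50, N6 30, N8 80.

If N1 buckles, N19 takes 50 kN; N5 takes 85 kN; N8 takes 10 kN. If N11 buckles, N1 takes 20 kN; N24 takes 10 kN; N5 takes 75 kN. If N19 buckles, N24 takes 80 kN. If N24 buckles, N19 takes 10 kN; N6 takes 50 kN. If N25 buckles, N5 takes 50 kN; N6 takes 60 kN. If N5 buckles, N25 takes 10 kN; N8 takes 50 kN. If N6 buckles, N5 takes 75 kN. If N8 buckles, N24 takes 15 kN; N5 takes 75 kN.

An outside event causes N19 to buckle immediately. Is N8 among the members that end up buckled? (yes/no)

Round 1 — N19 buckles (initial).
  N24: +80 → 80 ≥ 40
Round 2 — N24 buckles.
  N6: +50 → 50 ≥ 30
Round 3 — N6 buckles.
  N5: +75 → 75 ≥ 50
Round 4 — N5 buckles.
  N25: +10 → 10 < 30
  N8: +50 → 50 < 80
No further bucklings.

no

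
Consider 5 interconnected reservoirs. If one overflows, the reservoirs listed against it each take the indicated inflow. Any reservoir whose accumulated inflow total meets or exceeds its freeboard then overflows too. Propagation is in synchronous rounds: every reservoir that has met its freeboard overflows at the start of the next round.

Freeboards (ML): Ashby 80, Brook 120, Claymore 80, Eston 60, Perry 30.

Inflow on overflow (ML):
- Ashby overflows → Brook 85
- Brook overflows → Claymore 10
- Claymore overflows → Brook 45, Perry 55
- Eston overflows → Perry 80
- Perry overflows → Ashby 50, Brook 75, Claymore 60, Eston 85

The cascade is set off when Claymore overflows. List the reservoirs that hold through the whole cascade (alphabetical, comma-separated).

Round 1 — Claymore overflows (initial).
  Brook: +45 → 45 < 120
  Perry: +55 → 55 ≥ 30
Round 2 — Perry overflows.
  Ashby: +50 → 50 < 80
  Brook: +75 → 120 ≥ 120
  Eston: +85 → 85 ≥ 60
Round 3 — Brook, Eston overflow.
No further overflows.

Ashby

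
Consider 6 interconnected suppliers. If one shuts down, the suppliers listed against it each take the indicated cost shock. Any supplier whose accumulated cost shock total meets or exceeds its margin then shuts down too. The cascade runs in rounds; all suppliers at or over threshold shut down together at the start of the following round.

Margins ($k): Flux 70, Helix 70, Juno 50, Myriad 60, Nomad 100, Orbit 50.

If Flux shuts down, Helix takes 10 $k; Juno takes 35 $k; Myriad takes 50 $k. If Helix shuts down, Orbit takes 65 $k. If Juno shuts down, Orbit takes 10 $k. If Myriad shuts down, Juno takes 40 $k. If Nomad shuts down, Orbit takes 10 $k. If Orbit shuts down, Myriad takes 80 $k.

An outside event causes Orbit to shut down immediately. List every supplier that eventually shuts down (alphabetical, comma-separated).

Myriad, Orbit

Round 1 — Orbit shuts down (initial).
  Myriad: +80 → 80 ≥ 60
Round 2 — Myriad shuts down.
  Juno: +40 → 40 < 50
No further shutdowns.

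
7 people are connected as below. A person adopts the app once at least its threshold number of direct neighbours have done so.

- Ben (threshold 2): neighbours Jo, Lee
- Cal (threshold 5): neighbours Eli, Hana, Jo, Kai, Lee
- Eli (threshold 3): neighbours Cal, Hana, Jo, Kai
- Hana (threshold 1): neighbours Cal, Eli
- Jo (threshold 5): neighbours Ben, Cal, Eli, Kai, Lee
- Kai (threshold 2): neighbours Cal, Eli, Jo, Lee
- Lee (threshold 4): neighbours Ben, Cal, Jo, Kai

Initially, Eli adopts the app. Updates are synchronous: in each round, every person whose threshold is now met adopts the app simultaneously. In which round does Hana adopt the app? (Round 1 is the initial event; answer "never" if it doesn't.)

Round 1 — Eli adopts the app (initial).
Round 2 — checking thresholds:
  Cal: 1 of 5 neighbours < 5, below threshold.
  Hana: 1 of 2 neighbours ≥ 1, adopts the app.
  Jo: 1 of 5 neighbours < 5, below threshold.
  Kai: 1 of 4 neighbours < 2, below threshold.
Round 3 — no new adoptions; cascade stops.

2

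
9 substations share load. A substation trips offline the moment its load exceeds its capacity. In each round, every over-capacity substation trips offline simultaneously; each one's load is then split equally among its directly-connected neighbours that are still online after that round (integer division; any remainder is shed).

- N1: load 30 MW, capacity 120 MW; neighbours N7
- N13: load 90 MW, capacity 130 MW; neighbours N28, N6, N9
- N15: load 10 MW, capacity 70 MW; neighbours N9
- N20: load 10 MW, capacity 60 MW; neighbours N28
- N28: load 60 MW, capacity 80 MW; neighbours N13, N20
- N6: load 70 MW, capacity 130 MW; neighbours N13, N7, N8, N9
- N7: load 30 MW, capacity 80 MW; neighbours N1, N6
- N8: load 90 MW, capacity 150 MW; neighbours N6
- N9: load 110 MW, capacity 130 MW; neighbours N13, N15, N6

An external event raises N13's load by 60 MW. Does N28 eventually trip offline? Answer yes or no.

Round 1 — N13 at 150 > 130. N13 trips offline.
  N13 sheds 150 MW to N28, N6, N9: 50 each.
    N28: 60+50 = 110 > 80
    N6: 70+50 = 120 ≤ 130
    N9: 110+50 = 160 > 130
Round 2 — N28, N9 trip offline.
  N28 sheds 110 MW to N20: 110 each.
    N20: 10+110 = 120 > 60
  N9 sheds 160 MW to N15, N6: 80 each.
    N15: 10+80 = 90 > 70
    N6: 120+80 = 200 > 130
Round 3 — N15, N20, N6 trip offline.
  N15 sheds 90 MW: no online neighbours, lost.
  N20 sheds 120 MW: no online neighbours, lost.
  N6 sheds 200 MW to N7, N8: 100 each.
    N7: 30+100 = 130 > 80
    N8: 90+100 = 190 > 150
Round 4 — N7, N8 trip offline.
  N7 sheds 130 MW to N1: 130 each.
    N1: 30+130 = 160 > 120
  N8 sheds 190 MW: no online neighbours, lost.
Round 5 — N1 trips offline.
  N1 sheds 160 MW: no online neighbours, lost.
No further trips.

yes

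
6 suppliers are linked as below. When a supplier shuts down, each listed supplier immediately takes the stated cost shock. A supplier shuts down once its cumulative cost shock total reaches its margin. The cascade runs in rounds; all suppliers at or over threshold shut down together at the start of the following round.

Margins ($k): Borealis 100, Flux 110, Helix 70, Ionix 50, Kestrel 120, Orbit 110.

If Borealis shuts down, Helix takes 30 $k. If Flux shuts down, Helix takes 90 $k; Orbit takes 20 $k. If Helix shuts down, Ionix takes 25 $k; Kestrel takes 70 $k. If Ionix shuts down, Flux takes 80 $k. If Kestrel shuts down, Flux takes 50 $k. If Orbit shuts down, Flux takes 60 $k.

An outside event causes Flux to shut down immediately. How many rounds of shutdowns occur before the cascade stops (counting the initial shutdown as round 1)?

Round 1 — Flux shuts down (initial).
  Helix: +90 → 90 ≥ 70
  Orbit: +20 → 20 < 110
Round 2 — Helix shuts down.
  Ionix: +25 → 25 < 50
  Kestrel: +70 → 70 < 120
No further shutdowns.

2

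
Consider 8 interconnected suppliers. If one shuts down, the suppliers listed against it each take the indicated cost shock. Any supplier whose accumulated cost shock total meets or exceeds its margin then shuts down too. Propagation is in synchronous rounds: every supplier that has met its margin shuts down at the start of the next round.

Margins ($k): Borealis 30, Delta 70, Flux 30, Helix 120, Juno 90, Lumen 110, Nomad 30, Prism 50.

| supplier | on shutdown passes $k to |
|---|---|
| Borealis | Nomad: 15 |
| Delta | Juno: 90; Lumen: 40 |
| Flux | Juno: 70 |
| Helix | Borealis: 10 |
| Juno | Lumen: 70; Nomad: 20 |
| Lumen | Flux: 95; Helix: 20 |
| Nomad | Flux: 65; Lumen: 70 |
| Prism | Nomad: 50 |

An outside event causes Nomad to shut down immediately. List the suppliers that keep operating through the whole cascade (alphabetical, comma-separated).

Borealis, Delta, Helix, Juno, Lumen, Prism

Round 1 — Nomad shuts down (initial).
  Flux: +65 → 65 ≥ 30
  Lumen: +70 → 70 < 110
Round 2 — Flux shuts down.
  Juno: +70 → 70 < 90
No further shutdowns.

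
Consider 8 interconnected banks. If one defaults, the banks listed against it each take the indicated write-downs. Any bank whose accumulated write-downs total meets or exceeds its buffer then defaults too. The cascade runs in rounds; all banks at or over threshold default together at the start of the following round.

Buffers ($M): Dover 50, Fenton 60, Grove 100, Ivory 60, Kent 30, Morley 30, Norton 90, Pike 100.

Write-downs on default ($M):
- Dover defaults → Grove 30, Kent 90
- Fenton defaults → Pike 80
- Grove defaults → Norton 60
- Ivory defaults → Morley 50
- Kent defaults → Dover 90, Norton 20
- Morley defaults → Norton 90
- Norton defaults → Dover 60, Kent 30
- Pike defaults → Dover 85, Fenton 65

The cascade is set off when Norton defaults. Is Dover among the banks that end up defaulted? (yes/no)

yes

Round 1 — Norton defaults (initial).
  Dover: +60 → 60 ≥ 50
  Kent: +30 → 30 ≥ 30
Round 2 — Dover, Kent default.
  Grove: +30 → 30 < 100
No further defaults.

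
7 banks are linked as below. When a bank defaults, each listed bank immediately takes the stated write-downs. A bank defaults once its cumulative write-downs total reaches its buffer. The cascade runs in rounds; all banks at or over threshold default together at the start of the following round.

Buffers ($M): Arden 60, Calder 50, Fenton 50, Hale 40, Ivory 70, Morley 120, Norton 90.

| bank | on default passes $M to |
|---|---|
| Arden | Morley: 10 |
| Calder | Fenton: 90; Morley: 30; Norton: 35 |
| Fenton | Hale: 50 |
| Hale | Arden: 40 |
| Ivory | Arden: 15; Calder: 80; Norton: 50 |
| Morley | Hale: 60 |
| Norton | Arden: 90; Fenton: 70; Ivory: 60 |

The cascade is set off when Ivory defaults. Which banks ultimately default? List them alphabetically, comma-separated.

Calder, Fenton, Hale, Ivory

Round 1 — Ivory defaults (initial).
  Arden: +15 → 15 < 60
  Calder: +80 → 80 ≥ 50
  Norton: +50 → 50 < 90
Round 2 — Calder defaults.
  Fenton: +90 → 90 ≥ 50
  Morley: +30 → 30 < 120
  Norton: +35 → 85 < 90
Round 3 — Fenton defaults.
  Hale: +50 → 50 ≥ 40
Round 4 — Hale defaults.
  Arden: +40 → 55 < 60
No further defaults.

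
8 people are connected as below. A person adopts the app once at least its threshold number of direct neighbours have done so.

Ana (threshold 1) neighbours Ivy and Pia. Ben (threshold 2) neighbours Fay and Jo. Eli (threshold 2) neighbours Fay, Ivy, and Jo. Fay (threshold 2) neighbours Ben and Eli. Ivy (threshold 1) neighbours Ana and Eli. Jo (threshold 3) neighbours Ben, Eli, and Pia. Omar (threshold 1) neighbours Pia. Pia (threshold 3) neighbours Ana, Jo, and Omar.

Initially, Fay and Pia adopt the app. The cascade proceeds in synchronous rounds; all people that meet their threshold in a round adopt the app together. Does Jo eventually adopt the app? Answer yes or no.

Round 1 — Fay, Pia adopt the app (initial).
Round 2 — checking thresholds:
  Ana: 1 of 2 neighbours ≥ 1, adopts the app.
  Ben: 1 of 2 neighbours < 2, below threshold.
  Eli: 1 of 3 neighbours < 2, below threshold.
  Jo: 1 of 3 neighbours < 3, below threshold.
  Omar: 1 of 1 neighbours ≥ 1, adopts the app.
Round 3 — checking thresholds:
  Ben: 1 of 2 neighbours < 2, below threshold.
  Eli: 1 of 3 neighbours < 2, below threshold.
  Ivy: 1 of 2 neighbours ≥ 1, adopts the app.
  Jo: 1 of 3 neighbours < 3, below threshold.
Round 4 — checking thresholds:
  Ben: 1 of 2 neighbours < 2, below threshold.
  Eli: 2 of 3 neighbours ≥ 2, adopts the app.
  Jo: 1 of 3 neighbours < 3, below threshold.
Round 5 — no new adoptions; cascade stops.

no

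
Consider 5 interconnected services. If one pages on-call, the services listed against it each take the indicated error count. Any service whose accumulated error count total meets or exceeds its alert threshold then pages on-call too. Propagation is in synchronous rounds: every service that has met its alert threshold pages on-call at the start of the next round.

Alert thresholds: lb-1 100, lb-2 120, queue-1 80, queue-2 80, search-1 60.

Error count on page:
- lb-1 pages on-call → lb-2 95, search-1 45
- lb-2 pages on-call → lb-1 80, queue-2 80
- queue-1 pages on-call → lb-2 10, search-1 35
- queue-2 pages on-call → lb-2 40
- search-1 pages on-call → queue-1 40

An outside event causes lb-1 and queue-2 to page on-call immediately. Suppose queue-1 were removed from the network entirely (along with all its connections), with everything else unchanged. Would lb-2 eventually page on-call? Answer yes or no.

yes

With queue-1 removed:
Round 1 — lb-1, queue-2 page on-call (initial).
  lb-2: +95+40 → 135 ≥ 120
  search-1: +45 → 45 < 60
Round 2 — lb-2 pages on-call.
No further pages.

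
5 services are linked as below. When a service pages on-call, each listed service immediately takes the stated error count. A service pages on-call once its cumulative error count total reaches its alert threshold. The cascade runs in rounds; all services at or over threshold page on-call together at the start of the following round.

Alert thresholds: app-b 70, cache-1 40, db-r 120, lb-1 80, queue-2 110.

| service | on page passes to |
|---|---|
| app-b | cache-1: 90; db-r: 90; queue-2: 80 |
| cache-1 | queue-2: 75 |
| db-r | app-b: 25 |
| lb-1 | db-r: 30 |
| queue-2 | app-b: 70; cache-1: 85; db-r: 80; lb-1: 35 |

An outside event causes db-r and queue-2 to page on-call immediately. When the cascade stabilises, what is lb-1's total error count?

Round 1 — db-r, queue-2 page on-call (initial).
  app-b: +25+70 → 95 ≥ 70
  cache-1: +85 → 85 ≥ 40
  lb-1: +35 → 35 < 80
Round 2 — app-b, cache-1 page on-call.
No further pages.

35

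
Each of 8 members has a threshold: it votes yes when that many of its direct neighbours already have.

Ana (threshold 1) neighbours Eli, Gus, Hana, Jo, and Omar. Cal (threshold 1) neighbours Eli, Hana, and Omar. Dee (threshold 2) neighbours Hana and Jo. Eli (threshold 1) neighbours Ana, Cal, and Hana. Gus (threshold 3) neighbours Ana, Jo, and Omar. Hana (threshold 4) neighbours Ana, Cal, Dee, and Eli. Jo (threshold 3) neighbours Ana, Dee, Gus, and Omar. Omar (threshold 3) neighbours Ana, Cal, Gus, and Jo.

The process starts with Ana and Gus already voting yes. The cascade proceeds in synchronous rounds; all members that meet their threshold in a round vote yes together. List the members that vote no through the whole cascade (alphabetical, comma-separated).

Dee, Hana

Round 1 — Ana, Gus vote yes (initial).
Round 2 — checking thresholds:
  Eli: 1 of 3 neighbours ≥ 1, votes yes.
  Hana: 1 of 4 neighbours < 4, holds.
  Jo: 2 of 4 neighbours < 3, holds.
  Omar: 2 of 4 neighbours < 3, holds.
Round 3 — checking thresholds:
  Cal: 1 of 3 neighbours ≥ 1, votes yes.
  Hana: 2 of 4 neighbours < 4, holds.
  Jo: 2 of 4 neighbours < 3, holds.
  Omar: 2 of 4 neighbours < 3, holds.
Round 4 — checking thresholds:
  Hana: 3 of 4 neighbours < 4, holds.
  Jo: 2 of 4 neighbours < 3, holds.
  Omar: 3 of 4 neighbours ≥ 3, votes yes.
Round 5 — checking thresholds:
  Hana: 3 of 4 neighbours < 4, holds.
  Jo: 3 of 4 neighbours ≥ 3, votes yes.
Round 6 — no new yes votes; cascade stops.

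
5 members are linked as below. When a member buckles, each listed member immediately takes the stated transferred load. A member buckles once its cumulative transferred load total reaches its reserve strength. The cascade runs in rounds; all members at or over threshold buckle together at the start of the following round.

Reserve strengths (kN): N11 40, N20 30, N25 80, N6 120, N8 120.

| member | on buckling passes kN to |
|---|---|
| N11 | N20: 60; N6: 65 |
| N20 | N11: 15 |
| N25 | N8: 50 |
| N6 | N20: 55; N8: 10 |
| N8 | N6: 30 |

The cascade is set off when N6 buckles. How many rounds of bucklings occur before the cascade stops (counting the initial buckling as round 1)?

2

Round 1 — N6 buckles (initial).
  N20: +55 → 55 ≥ 30
  N8: +10 → 10 < 120
Round 2 — N20 buckles.
  N11: +15 → 15 < 40
No further bucklings.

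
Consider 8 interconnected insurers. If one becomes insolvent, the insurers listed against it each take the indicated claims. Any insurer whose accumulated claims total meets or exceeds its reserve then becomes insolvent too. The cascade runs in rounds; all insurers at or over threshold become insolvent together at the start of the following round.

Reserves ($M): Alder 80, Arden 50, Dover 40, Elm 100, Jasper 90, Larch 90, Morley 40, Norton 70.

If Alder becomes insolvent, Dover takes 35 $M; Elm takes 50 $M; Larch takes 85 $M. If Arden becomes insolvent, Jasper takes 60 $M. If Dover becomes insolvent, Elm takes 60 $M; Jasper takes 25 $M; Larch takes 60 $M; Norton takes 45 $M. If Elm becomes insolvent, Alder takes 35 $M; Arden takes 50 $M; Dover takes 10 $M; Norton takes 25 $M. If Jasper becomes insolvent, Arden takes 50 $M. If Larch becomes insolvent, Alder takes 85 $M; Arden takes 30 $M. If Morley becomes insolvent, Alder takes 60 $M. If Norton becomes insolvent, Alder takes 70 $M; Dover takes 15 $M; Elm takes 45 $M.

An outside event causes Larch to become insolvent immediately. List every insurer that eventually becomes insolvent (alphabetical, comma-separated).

Round 1 — Larch becomes insolvent (initial).
  Alder: +85 → 85 ≥ 80
  Arden: +30 → 30 < 50
Round 2 — Alder becomes insolvent.
  Dover: +35 → 35 < 40
  Elm: +50 → 50 < 100
No further insolvencies.

Alder, Larch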